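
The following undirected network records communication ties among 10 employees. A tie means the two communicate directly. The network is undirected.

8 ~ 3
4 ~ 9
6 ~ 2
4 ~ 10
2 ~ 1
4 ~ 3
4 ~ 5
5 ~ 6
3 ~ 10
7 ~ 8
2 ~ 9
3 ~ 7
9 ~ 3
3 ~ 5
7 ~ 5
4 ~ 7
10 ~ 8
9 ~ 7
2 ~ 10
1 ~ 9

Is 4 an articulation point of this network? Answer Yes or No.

Even without 4, every remaining node can still reach every other (the residual graph is connected), so 4 is not a cut vertex.

No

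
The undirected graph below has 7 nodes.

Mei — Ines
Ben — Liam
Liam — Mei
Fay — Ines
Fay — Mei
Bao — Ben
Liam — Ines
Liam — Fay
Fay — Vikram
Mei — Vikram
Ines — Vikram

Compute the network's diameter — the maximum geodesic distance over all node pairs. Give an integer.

4

Eccentricity of each node (its greatest distance to any other): Bao:4, Ben:3, Fay:3, Ines:3, Liam:2, Mei:3, Vikram:4.
The maximum eccentricity is 4, realized for instance by the pair Bao–Vikram via Bao – Ben – Liam – Ines – Vikram. So the diameter is 4.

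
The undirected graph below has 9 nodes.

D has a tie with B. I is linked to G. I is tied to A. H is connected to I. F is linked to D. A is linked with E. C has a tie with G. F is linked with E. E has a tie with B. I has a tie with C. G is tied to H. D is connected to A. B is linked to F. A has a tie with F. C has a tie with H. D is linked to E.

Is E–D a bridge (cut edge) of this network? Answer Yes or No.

Even without that edge, E still reaches D via E – F – D, so the network stays connected. Not a bridge.

No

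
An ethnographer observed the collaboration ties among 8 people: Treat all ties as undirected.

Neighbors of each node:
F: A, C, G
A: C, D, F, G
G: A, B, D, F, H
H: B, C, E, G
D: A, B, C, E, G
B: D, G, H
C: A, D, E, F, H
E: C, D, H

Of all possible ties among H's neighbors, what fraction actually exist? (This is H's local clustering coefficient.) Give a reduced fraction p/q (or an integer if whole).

H's neighbors: B, C, E, and G (k = 4).
Possible neighbor pairs: C(4,2) = 6. Edges among them: B–G, C–E → e = 2.
Clustering(H) = 2/6 = 1/3.

1/3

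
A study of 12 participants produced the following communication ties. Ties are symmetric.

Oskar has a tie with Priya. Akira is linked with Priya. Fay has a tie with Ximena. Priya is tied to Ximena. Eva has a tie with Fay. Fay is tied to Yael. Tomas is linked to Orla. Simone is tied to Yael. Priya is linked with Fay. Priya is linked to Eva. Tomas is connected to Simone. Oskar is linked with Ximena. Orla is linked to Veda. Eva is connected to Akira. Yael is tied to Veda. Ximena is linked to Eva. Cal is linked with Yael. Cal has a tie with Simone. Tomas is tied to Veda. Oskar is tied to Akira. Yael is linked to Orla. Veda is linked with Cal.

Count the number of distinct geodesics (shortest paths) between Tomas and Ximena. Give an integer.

3

The shortest distance is 4. The length-4 paths are: Tomas–Simone–Yael–Fay–Ximena; Tomas–Orla–Yael–Fay–Ximena; Tomas–Veda–Yael–Fay–Ximena.
That gives 3 distinct shortest paths.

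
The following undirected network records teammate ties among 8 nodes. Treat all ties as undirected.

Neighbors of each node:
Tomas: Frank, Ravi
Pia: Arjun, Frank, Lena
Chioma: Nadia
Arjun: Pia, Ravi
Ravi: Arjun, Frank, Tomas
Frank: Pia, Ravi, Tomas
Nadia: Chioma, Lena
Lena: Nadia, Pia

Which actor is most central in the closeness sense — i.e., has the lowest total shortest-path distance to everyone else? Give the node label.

Farness (sum of distances to all others) for each node — Arjun:15, Chioma:24, Frank:14, Lena:14, Nadia:18, Pia:12, Ravi:17, Tomas:18.
The smallest farness is 12, for Pia, so Pia has the highest closeness.

Pia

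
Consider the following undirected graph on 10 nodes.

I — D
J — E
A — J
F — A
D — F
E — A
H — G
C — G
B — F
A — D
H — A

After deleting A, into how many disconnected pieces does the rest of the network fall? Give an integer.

Without A, the remaining ties split the others into: {B, D, F, I}; {C, G, H}; {E, J}.
That's 3 separate components.

3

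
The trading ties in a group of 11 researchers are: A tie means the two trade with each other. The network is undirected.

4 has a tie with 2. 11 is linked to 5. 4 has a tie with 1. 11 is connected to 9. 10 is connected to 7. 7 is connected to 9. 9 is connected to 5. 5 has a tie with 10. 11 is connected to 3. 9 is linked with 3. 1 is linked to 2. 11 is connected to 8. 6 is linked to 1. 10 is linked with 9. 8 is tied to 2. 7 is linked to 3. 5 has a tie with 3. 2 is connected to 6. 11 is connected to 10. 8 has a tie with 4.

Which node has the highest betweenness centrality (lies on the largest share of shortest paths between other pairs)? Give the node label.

11

Unnormalized betweenness of each node: 1:1/2, 2:11, 3:7/3, 4:7/2, 5:1/4, 6:0, 7:1/4, 8:24, 9:31/12, 10:7/3, 11:101/4.
11 has the largest value, 101/4, making it the main broker — the node through which the most shortest paths run.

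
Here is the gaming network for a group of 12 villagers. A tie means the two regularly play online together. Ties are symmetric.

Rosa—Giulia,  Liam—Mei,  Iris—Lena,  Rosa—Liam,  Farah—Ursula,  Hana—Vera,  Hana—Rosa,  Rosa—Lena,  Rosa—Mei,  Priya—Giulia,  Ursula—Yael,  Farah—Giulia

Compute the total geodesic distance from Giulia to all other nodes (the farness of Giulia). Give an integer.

Distances from Giulia: Farah:1, Hana:2, Iris:3, Lena:2, Liam:2, Mei:2, Priya:1, Rosa:1, Ursula:2, Vera:3, Yael:3.
Sum = 1 + 2 + 3 + 2 + 2 + 2 + 1 + 1 + 2 + 3 + 3 = 22.

22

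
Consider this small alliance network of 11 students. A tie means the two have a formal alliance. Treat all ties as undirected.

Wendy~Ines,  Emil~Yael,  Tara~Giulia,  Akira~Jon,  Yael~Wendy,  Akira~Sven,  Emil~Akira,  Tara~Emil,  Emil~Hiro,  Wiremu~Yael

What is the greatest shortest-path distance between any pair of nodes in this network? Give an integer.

5

Eccentricity of each node (its greatest distance to any other): Akira:4, Emil:3, Giulia:5, Hiro:4, Ines:5, Jon:5, Sven:5, Tara:4, Wendy:4, Wiremu:4, Yael:3.
The maximum eccentricity is 5, realized for instance by the pair Giulia–Ines via Giulia – Tara – Emil – Yael – Wendy – Ines. So the diameter is 5.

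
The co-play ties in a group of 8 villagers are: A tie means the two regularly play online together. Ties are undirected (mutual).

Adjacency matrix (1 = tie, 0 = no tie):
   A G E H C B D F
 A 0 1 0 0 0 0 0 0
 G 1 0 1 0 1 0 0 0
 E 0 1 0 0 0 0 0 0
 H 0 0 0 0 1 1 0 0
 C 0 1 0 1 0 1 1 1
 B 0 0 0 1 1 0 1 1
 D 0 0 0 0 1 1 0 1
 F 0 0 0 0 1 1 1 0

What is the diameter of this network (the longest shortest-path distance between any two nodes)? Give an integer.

3

Eccentricity of each node (its greatest distance to any other): A:3, B:3, C:2, D:3, E:3, F:3, G:2, H:3.
The maximum eccentricity is 3, realized for instance by the pair A–H via A – G – C – H. So the diameter is 3.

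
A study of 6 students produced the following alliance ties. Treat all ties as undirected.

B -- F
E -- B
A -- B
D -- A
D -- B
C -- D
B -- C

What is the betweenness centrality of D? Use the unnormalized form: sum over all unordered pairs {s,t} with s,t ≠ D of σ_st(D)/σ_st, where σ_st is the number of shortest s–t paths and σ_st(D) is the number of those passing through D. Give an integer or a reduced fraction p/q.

1/2

Pairs whose geodesics pass through D — C–A: 1/2.
All other pairs contribute 0.
Summing the contributions gives betweenness(D) = 1/2.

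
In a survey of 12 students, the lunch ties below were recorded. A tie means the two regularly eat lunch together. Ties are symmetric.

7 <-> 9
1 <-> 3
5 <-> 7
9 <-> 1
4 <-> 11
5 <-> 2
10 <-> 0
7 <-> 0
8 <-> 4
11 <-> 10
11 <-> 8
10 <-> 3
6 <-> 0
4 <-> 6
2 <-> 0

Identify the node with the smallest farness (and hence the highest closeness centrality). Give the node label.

Farness (sum of distances to all others) for each node — 0:20, 1:31, 2:28, 3:27, 4:28, 5:32, 6:25, 7:24, 8:34, 9:30, 10:21, 11:26.
The smallest farness is 20, for 0, so 0 has the highest closeness.

0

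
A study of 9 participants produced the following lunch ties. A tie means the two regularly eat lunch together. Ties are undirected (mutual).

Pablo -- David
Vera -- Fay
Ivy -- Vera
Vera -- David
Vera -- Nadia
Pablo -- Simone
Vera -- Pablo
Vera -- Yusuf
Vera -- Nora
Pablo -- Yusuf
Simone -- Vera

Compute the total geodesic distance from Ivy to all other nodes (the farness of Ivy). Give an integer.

15

Distances from Ivy: David:2, Fay:2, Nadia:2, Nora:2, Pablo:2, Simone:2, Vera:1, Yusuf:2.
Sum = 2 + 2 + 2 + 2 + 2 + 2 + 1 + 2 = 15.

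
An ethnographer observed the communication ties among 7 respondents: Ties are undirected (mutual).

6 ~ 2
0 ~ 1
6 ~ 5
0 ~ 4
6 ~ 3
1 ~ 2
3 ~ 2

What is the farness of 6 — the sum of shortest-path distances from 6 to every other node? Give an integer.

12

Distances from 6: 0:3, 1:2, 2:1, 3:1, 4:4, 5:1.
Sum = 3 + 2 + 1 + 1 + 4 + 1 = 12.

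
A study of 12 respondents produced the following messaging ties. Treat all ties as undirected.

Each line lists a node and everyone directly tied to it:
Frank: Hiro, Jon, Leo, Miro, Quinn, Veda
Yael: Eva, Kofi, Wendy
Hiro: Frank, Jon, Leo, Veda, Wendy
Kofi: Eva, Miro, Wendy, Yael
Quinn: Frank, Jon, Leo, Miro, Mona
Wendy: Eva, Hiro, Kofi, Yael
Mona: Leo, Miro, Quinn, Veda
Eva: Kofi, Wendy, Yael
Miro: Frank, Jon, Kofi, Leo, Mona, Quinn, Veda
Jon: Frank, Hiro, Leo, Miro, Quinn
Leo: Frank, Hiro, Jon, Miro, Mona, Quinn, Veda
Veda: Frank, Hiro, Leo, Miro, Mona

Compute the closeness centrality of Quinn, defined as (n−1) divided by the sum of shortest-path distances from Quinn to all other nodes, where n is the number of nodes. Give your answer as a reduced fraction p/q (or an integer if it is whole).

Distances from Quinn: Eva:3, Frank:1, Hiro:2, Jon:1, Kofi:2, Leo:1, Miro:1, Mona:1, Veda:2, Wendy:3, Yael:3. Sum = 20.
n = 12, so closeness = 11/20.

11/20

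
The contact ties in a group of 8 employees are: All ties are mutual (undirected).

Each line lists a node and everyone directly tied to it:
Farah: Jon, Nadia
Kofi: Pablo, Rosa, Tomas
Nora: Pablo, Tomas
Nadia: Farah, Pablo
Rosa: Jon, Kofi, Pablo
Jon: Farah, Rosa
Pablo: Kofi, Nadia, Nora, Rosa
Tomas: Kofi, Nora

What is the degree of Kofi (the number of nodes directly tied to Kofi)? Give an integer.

3

Kofi is directly tied to Pablo, Rosa, and Tomas. That is 3 neighbors, so the degree of Kofi is 3.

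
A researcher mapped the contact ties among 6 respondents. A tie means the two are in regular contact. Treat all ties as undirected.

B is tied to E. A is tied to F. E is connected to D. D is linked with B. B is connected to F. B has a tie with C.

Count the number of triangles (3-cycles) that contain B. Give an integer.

B's neighbors: C, D, E, and F.
Neighbor pairs that are themselves tied: B–D–E. Each forms one triangle with B, for 1 in total.

1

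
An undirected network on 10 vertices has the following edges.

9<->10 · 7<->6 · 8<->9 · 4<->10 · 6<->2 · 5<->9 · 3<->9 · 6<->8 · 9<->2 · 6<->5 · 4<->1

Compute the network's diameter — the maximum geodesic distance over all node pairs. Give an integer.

6

Eccentricity of each node (its greatest distance to any other): 1:6, 2:4, 3:4, 4:5, 5:4, 6:5, 7:6, 8:4, 9:3, 10:4.
The maximum eccentricity is 6, realized for instance by the pair 7–1 via 7 – 6 – 5 – 9 – 10 – 4 – 1. So the diameter is 6.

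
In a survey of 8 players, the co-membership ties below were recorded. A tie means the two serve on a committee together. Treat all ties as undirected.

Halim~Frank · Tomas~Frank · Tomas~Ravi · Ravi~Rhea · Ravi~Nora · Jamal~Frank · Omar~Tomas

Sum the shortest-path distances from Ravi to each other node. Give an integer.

Distances from Ravi: Frank:2, Halim:3, Jamal:3, Nora:1, Omar:2, Rhea:1, Tomas:1.
Sum = 2 + 3 + 3 + 1 + 2 + 1 + 1 = 13.

13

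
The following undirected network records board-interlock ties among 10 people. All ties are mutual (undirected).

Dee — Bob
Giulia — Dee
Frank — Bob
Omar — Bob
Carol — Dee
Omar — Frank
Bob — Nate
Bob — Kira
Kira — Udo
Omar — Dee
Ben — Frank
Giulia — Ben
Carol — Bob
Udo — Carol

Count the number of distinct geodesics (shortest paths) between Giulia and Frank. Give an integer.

1

The shortest distance is 2, and the only length-2 path is Giulia–Ben–Frank. So there is exactly 1 shortest path.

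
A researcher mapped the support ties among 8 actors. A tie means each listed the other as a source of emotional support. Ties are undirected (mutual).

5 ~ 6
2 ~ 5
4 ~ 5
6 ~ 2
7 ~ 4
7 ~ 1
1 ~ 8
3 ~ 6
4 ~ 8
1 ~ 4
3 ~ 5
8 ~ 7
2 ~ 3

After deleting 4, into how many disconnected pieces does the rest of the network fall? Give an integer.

2

Without 4, the remaining ties split the others into: {1, 7, 8}; {2, 3, 5, 6}.
That's 2 separate components.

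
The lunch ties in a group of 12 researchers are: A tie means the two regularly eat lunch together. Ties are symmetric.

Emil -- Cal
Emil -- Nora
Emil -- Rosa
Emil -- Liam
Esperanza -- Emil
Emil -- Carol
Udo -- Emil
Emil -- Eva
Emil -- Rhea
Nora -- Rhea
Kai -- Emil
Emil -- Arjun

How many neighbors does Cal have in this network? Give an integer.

1

Cal is directly tied to Emil. That is 1 neighbor, so the degree of Cal is 1.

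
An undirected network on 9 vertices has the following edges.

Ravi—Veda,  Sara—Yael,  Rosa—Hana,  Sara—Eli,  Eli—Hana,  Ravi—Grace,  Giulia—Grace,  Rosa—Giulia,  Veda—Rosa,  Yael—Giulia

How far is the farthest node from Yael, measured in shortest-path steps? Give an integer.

Distances from Yael: Eli:2, Giulia:1, Grace:2, Hana:3, Ravi:3, Rosa:2, Sara:1, Veda:3.
The largest is 3 (to Hana, Veda, and Ravi), so the eccentricity of Yael is 3.

3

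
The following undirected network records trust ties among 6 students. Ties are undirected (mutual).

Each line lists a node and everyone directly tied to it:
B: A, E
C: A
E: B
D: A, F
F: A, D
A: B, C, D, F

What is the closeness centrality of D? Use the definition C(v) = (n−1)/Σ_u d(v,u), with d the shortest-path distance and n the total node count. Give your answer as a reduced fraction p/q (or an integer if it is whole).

5/9

Distances from D: A:1, B:2, C:2, E:3, F:1. Sum = 9.
n = 6, so closeness = 5/9.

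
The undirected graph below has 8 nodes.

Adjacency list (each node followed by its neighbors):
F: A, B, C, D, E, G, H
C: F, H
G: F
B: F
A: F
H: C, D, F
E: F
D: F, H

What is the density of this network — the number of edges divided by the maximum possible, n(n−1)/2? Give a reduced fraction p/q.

There are 9 edges and 8 nodes, so the maximum possible is C(8,2) = 28.
Density = 9/28.

9/28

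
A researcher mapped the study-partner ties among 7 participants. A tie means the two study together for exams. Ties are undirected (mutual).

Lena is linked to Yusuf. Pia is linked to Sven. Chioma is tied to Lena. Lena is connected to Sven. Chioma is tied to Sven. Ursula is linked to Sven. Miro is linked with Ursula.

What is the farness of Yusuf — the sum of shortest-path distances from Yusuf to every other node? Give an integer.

15

Distances from Yusuf: Chioma:2, Lena:1, Miro:4, Pia:3, Sven:2, Ursula:3.
Sum = 2 + 1 + 4 + 3 + 2 + 3 = 15.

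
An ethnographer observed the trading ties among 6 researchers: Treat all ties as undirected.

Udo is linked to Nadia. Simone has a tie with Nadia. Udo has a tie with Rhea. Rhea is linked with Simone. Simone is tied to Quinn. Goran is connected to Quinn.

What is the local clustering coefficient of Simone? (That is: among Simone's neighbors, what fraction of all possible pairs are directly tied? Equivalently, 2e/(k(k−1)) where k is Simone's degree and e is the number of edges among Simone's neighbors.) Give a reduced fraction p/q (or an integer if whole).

0

Simone's neighbors: Nadia, Quinn, and Rhea (k = 3).
Possible neighbor pairs: C(3,2) = 3. Edges among them: none → e = 0.
Clustering(Simone) = 0/3 = 0.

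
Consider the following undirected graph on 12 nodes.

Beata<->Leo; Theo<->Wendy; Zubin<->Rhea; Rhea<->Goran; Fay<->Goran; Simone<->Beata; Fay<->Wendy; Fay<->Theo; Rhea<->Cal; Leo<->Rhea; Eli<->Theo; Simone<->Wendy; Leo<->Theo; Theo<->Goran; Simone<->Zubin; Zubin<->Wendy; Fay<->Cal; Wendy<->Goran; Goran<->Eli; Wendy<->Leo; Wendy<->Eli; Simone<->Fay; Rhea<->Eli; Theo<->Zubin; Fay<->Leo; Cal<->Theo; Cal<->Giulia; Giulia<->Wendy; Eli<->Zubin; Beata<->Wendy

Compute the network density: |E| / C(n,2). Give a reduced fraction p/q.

There are 30 edges and 12 nodes, so the maximum possible is C(12,2) = 66.
Density = 30/66 = 5/11.

5/11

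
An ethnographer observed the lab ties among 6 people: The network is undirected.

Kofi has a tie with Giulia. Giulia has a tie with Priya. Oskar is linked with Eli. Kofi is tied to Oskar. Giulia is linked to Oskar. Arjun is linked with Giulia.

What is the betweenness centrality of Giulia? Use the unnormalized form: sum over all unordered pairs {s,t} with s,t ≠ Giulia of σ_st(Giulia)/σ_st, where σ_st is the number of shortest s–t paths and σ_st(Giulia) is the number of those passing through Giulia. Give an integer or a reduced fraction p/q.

7

Pairs whose geodesics pass through Giulia — Eli–Arjun: 1; Eli–Priya: 1; Kofi–Arjun: 1; Kofi–Priya: 1; Oskar–Arjun: 1; Oskar–Priya: 1; Arjun–Priya: 1.
All other pairs contribute 0.
Summing the contributions gives betweenness(Giulia) = 7.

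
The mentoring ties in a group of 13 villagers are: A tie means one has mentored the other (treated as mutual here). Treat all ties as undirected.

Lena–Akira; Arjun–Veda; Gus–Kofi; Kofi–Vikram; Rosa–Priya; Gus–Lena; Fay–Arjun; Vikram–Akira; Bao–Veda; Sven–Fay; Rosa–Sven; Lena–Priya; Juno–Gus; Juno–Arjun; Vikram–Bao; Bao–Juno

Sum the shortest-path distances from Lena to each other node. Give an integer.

28

Distances from Lena: Akira:1, Arjun:3, Bao:3, Fay:4, Gus:1, Juno:2, Kofi:2, Priya:1, Rosa:2, Sven:3, Veda:4, Vikram:2.
Sum = 1 + 3 + 3 + 4 + 1 + 2 + 2 + 1 + 2 + 3 + 4 + 2 = 28.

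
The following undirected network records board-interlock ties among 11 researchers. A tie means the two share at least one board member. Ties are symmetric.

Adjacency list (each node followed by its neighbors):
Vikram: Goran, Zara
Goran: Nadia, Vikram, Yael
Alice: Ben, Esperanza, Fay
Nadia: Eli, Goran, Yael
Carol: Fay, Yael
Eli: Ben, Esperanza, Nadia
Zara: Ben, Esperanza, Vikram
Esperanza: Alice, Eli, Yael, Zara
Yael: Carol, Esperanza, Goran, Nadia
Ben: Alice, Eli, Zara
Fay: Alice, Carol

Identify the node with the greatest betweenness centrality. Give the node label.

Yael

Unnormalized betweenness of each node: Alice:25/4, Ben:17/4, Carol:10/3, Eli:4, Esperanza:127/12, Fay:2, Goran:47/12, Nadia:37/12, Vikram:7/4, Yael:137/12, Zara:65/12.
Yael has the largest value, 137/12, making it the main broker — the node through which the most shortest paths run.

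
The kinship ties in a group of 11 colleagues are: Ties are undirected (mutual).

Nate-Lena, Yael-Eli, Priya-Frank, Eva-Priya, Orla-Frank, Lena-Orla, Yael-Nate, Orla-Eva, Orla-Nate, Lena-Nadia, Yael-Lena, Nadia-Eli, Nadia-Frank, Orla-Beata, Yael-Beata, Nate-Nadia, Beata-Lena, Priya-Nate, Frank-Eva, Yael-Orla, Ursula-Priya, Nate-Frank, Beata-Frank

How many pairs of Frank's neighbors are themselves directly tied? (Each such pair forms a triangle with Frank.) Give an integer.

6

Frank's neighbors: Beata, Eva, Nadia, Nate, Orla, and Priya.
Neighbor pairs that are themselves tied: Frank–Beata–Orla; Frank–Eva–Orla; Frank–Eva–Priya; Frank–Nadia–Nate; Frank–Nate–Orla; Frank–Nate–Priya. Each forms one triangle with Frank, for 6 in total.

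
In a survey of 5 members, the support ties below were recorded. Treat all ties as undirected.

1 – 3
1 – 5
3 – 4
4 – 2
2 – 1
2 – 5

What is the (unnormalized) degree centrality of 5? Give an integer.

5 is directly tied to 1 and 2. That is 2 neighbors, so the degree of 5 is 2.

2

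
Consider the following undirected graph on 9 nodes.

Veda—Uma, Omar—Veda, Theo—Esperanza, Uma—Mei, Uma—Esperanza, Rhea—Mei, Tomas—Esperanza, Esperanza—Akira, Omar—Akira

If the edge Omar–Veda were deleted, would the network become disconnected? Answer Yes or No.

Even without that edge, Omar still reaches Veda via Omar – Akira – Esperanza – Uma – Veda, so the network stays connected. Not a bridge.

No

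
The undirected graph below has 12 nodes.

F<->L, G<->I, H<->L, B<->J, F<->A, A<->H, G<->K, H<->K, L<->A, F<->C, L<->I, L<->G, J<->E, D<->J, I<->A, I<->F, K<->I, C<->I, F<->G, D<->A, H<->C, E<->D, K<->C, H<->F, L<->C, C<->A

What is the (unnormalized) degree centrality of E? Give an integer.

2

E is directly tied to D and J. That is 2 neighbors, so the degree of E is 2.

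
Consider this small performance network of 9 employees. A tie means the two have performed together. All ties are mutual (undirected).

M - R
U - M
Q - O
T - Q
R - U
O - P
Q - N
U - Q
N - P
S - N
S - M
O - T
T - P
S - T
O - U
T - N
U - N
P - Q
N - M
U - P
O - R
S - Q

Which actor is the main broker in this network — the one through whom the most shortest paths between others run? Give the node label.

Unnormalized betweenness of each node: M:11/6, N:9/4, O:9/4, P:1/2, Q:5/3, R:1/2, S:5/6, T:13/12, U:37/12.
U has the largest value, 37/12, making it the main broker — the node through which the most shortest paths run.

U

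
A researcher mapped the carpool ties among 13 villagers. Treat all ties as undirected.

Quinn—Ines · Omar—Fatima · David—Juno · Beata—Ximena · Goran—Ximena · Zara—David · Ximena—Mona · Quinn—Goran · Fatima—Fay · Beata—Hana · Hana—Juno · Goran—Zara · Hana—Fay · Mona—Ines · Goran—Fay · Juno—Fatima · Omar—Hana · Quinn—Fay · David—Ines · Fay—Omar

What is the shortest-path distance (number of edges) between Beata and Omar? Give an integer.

One shortest route is Beata – Hana – Omar, which uses 2 edges, and Beata and Omar are not directly tied, so nothing shorter exists. So d(Beata,Omar) = 2.

2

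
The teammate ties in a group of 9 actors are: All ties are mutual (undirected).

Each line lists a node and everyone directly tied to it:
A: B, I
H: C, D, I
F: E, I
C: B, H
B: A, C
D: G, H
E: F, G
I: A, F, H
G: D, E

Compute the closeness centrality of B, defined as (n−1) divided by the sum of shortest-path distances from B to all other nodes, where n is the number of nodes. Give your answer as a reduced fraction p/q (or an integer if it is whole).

2/5

Distances from B: A:1, C:1, D:3, E:4, F:3, G:4, H:2, I:2. Sum = 20.
n = 9, so closeness = 8/20 = 2/5.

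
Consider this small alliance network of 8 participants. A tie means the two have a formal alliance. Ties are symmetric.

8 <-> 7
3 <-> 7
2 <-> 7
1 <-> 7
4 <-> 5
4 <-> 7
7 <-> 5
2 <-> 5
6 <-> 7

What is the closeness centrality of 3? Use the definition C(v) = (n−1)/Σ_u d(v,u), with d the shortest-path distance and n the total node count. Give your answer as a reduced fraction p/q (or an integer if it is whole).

7/13

Distances from 3: 1:2, 2:2, 4:2, 5:2, 6:2, 7:1, 8:2. Sum = 13.
n = 8, so closeness = 7/13.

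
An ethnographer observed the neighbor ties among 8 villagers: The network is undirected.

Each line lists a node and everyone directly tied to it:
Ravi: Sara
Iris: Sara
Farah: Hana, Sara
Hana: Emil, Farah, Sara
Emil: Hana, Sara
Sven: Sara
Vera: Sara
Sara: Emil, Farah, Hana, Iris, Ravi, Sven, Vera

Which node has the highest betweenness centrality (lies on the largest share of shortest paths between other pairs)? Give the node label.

Sara

Unnormalized betweenness of each node: Emil:0, Farah:0, Hana:1/2, Iris:0, Ravi:0, Sara:37/2, Sven:0, Vera:0.
Sara has the largest value, 37/2, making it the main broker — the node through which the most shortest paths run.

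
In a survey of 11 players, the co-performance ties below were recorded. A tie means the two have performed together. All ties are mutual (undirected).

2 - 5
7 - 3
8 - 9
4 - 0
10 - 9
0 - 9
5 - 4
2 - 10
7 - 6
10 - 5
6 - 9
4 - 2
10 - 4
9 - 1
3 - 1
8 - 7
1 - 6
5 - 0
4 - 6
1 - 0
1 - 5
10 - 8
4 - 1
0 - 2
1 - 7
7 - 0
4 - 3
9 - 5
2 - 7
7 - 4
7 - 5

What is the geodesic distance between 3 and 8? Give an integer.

One shortest route is 3 – 7 – 8, which uses 2 edges, and 3 and 8 are not directly tied, so nothing shorter exists. So d(3,8) = 2.

2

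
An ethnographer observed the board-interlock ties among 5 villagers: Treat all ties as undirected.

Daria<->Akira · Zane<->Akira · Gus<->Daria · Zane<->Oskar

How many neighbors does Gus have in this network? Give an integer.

1

Gus is directly tied to Daria. That is 1 neighbor, so the degree of Gus is 1.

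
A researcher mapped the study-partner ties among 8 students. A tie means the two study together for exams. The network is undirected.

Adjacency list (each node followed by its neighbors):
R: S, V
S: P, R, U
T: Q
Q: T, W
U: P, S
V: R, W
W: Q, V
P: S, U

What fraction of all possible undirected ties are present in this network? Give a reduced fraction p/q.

2/7

There are 8 edges and 8 nodes, so the maximum possible is C(8,2) = 28.
Density = 8/28 = 2/7.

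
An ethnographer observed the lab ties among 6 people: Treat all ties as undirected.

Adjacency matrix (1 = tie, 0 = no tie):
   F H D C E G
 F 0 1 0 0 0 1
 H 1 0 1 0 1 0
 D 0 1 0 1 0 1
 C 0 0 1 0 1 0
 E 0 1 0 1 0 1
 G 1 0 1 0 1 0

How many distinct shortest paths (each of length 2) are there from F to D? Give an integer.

The shortest distance is 2. The length-2 paths are: F–H–D; F–G–D.
That gives 2 distinct shortest paths.

2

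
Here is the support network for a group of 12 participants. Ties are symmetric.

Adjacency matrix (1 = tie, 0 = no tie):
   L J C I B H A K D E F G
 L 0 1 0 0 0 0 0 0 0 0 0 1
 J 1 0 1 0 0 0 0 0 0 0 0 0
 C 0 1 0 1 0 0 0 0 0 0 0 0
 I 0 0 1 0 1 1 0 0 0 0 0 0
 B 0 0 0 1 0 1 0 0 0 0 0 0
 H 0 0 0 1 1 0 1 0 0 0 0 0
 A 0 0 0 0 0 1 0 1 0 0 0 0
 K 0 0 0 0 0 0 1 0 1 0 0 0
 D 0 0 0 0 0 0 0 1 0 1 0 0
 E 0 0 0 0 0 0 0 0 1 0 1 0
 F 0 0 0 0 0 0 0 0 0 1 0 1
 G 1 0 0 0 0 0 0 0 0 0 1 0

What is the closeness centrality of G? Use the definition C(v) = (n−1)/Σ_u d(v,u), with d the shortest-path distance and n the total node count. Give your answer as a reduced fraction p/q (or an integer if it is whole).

Distances from G: A:5, B:5, C:3, D:3, E:2, F:1, H:5, I:4, J:2, K:4, L:1. Sum = 35.
n = 12, so closeness = 11/35.

11/35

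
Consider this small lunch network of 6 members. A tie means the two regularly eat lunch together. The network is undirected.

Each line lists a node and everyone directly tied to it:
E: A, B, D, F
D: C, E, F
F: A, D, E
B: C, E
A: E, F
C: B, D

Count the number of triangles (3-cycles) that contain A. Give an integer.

A's neighbors: E and F.
Neighbor pairs that are themselves tied: A–E–F. Each forms one triangle with A, for 1 in total.

1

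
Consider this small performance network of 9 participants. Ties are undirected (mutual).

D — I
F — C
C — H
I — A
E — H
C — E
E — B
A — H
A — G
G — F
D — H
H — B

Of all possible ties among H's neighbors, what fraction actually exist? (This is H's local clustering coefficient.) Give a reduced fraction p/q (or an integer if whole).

1/5

H's neighbors: A, B, C, D, and E (k = 5).
Possible neighbor pairs: C(5,2) = 10. Edges among them: B–E, C–E → e = 2.
Clustering(H) = 2/10 = 1/5.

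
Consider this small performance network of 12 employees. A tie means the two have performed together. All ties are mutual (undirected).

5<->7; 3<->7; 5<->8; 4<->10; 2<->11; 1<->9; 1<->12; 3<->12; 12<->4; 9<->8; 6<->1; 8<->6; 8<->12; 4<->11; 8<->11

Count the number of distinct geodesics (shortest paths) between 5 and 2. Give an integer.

The shortest distance is 3, and the only length-3 path is 5–8–11–2. So there is exactly 1 shortest path.

1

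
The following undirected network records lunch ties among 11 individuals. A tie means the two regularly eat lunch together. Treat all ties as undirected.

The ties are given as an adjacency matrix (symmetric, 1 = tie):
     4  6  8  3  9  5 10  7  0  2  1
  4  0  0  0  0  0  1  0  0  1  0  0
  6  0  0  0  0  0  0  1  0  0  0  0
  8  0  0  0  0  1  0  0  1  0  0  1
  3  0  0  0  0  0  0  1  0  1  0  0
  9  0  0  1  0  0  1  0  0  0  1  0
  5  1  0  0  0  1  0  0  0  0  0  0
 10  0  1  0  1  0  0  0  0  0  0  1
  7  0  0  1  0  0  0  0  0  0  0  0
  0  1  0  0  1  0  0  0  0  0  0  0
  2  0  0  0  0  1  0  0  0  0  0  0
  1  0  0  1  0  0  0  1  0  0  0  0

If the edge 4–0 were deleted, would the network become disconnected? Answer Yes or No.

Even without that edge, 4 still reaches 0 via 4 – 5 – 9 – 8 – 1 – 10 – 3 – 0, so the network stays connected. Not a bridge.

No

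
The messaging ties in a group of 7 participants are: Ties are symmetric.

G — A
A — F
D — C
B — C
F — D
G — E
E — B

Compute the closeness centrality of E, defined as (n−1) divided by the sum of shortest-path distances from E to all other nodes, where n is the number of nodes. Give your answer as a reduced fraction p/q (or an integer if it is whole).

1/2

Distances from E: A:2, B:1, C:2, D:3, F:3, G:1. Sum = 12.
n = 7, so closeness = 6/12 = 1/2.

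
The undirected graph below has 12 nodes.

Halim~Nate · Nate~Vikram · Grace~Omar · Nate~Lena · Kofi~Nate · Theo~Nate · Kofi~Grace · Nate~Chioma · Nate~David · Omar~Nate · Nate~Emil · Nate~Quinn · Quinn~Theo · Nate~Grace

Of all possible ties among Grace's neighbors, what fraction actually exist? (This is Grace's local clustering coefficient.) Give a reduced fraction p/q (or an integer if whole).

2/3

Grace's neighbors: Kofi, Nate, and Omar (k = 3).
Possible neighbor pairs: C(3,2) = 3. Edges among them: Kofi–Nate, Nate–Omar → e = 2.
Clustering(Grace) = 2/3.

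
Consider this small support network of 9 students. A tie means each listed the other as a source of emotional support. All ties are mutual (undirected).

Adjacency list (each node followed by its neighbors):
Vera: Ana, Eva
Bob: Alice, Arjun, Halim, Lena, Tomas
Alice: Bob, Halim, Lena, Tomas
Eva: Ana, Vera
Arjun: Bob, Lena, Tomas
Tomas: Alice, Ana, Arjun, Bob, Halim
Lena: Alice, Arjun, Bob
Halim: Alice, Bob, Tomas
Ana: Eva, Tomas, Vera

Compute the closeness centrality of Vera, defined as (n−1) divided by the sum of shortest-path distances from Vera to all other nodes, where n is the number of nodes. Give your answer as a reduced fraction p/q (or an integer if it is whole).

2/5

Distances from Vera: Alice:3, Ana:1, Arjun:3, Bob:3, Eva:1, Halim:3, Lena:4, Tomas:2. Sum = 20.
n = 9, so closeness = 8/20 = 2/5.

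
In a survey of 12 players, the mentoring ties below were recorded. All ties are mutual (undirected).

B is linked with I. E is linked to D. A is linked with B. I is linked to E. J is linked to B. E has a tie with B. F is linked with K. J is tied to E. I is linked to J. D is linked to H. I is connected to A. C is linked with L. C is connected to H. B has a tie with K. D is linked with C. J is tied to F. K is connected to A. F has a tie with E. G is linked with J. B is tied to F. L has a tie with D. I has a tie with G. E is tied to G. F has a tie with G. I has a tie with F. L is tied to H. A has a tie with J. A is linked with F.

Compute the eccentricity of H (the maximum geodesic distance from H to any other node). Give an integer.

4

Distances from H: A:4, B:3, C:1, D:1, E:2, F:3, G:3, I:3, J:3, K:4, L:1.
The largest is 4 (to A and K), so the eccentricity of H is 4.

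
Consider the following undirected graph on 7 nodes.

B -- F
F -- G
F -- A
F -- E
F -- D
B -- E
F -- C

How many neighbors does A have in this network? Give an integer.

1

A is directly tied to F. That is 1 neighbor, so the degree of A is 1.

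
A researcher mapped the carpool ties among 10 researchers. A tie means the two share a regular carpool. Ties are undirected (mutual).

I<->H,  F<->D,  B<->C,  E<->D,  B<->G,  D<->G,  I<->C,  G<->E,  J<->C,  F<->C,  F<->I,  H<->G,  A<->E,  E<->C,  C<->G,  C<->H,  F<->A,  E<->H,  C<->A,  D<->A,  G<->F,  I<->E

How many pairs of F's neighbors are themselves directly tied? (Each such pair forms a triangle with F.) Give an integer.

F's neighbors: A, C, D, G, and I.
Neighbor pairs that are themselves tied: F–A–C; F–A–D; F–C–G; F–C–I; F–D–G. Each forms one triangle with F, for 5 in total.

5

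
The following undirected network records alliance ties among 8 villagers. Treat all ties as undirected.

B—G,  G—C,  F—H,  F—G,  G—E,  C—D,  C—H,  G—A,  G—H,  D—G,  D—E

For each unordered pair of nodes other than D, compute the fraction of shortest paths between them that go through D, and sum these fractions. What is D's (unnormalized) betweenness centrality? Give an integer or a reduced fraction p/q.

Pairs whose geodesics pass through D — E–C: 1/2.
All other pairs contribute 0.
Summing the contributions gives betweenness(D) = 1/2.

1/2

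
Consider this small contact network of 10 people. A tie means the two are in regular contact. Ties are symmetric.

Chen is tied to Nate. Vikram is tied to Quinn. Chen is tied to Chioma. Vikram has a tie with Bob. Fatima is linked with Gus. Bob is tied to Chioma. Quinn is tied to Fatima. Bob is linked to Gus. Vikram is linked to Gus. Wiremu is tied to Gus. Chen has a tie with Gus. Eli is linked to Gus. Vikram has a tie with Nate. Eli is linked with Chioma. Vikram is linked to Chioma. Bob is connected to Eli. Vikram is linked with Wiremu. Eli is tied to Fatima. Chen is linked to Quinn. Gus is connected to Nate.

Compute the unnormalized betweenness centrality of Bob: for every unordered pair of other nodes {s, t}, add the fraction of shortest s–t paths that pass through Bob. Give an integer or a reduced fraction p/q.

7/12

Pairs whose geodesics pass through Bob — Gus–Chioma: 1/4; Vikram–Eli: 1/3.
All other pairs contribute 0.
Summing the contributions gives betweenness(Bob) = 7/12.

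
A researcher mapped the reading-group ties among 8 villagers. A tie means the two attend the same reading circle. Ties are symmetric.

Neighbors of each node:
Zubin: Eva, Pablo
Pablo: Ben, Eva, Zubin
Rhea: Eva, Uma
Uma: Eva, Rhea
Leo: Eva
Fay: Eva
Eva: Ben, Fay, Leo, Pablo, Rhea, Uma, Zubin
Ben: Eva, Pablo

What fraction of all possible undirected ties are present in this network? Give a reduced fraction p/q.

There are 10 edges and 8 nodes, so the maximum possible is C(8,2) = 28.
Density = 10/28 = 5/14.

5/14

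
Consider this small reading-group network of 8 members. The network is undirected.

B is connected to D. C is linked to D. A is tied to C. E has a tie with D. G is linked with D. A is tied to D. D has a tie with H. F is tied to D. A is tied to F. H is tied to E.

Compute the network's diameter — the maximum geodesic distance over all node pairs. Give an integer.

Eccentricity of each node (its greatest distance to any other): A:2, B:2, C:2, D:1, E:2, F:2, G:2, H:2.
The maximum eccentricity is 2, realized for instance by the pair B–A via B – D – A. So the diameter is 2.

2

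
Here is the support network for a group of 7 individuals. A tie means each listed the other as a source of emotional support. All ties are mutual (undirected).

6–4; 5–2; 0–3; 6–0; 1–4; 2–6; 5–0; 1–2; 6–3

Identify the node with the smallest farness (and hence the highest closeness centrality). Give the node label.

6

Farness (sum of distances to all others) for each node — 0:10, 1:12, 2:9, 3:11, 4:11, 5:11, 6:8.
The smallest farness is 8, for 6, so 6 has the highest closeness.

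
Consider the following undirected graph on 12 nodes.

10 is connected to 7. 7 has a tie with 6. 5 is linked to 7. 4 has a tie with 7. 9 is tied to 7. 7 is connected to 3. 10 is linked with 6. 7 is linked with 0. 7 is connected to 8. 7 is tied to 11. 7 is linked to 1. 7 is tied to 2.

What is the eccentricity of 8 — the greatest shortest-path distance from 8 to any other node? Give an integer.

Distances from 8: 0:2, 1:2, 2:2, 3:2, 4:2, 5:2, 6:2, 7:1, 9:2, 10:2, 11:2.
The largest is 2 (to 0, 5, 1, 4, 3, 2, 6, 11, 10, and 9), so the eccentricity of 8 is 2.

2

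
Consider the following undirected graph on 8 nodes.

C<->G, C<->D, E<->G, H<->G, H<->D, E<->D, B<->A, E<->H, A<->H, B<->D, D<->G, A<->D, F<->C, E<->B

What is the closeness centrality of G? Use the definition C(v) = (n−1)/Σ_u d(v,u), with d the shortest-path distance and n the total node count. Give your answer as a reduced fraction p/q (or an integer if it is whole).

7/10

Distances from G: A:2, B:2, C:1, D:1, E:1, F:2, H:1. Sum = 10.
n = 8, so closeness = 7/10.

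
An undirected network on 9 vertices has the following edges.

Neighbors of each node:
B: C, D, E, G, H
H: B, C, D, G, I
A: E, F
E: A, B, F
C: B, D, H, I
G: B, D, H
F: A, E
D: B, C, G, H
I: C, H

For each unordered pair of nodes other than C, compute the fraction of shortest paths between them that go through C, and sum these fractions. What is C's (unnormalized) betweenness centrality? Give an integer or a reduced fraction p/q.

5/2

Pairs whose geodesics pass through C — E–I: 1/2; F–I: 1/2; A–I: 1/2; B–I: 1/2; I–D: 1/2.
All other pairs contribute 0.
Summing the contributions gives betweenness(C) = 5/2.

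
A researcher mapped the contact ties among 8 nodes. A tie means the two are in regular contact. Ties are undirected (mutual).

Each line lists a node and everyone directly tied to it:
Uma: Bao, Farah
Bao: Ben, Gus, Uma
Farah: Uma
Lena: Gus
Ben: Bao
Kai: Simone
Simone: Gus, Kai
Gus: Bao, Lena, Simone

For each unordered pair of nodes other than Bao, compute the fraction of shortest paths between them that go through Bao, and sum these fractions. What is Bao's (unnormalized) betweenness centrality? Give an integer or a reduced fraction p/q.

14

Pairs whose geodesics pass through Bao — Ben–Simone: 1; Ben–Lena: 1; Ben–Gus: 1; Ben–Kai: 1; Ben–Farah: 1; Ben–Uma: 1; Simone–Farah: 1; Simone–Uma: 1; Lena–Farah: 1; Lena–Uma: 1; Gus–Farah: 1; Gus–Uma: 1; Kai–Farah: 1; Kai–Uma: 1.
All other pairs contribute 0.
Summing the contributions gives betweenness(Bao) = 14.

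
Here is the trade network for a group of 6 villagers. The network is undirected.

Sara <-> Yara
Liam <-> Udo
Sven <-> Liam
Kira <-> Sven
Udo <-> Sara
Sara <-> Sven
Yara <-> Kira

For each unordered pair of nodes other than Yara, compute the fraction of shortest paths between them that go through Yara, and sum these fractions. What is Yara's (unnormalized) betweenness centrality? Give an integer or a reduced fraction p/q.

Pairs whose geodesics pass through Yara — Kira–Sara: 1/2; Kira–Udo: 1/3.
All other pairs contribute 0.
Summing the contributions gives betweenness(Yara) = 5/6.

5/6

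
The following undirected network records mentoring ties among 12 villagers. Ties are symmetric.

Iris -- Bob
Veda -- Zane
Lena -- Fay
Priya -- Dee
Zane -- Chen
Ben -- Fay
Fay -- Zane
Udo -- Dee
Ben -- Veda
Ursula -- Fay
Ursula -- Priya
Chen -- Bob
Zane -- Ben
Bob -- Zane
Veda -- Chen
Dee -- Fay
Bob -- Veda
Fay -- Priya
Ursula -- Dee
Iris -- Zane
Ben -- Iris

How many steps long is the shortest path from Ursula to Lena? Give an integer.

One shortest route is Ursula – Fay – Lena, which uses 2 edges, and Ursula and Lena are not directly tied, so nothing shorter exists. So d(Ursula,Lena) = 2.

2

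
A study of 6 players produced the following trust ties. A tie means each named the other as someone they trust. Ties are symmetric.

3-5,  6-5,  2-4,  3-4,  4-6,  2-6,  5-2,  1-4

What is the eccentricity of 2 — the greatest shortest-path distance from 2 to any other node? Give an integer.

Distances from 2: 1:2, 3:2, 4:1, 5:1, 6:1.
The largest is 2 (to 1 and 3), so the eccentricity of 2 is 2.

2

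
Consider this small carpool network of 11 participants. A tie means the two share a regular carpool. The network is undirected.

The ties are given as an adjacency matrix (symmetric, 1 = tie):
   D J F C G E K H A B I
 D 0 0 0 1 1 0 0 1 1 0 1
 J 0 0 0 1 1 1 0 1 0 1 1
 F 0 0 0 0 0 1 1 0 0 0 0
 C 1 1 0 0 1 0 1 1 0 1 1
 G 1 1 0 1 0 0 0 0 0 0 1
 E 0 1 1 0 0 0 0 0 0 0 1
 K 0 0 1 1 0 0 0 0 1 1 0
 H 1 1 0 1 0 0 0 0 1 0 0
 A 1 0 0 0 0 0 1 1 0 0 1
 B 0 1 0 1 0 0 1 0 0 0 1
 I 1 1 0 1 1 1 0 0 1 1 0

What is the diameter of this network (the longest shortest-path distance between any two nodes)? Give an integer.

Eccentricity of each node (its greatest distance to any other): A:2, B:2, C:2, D:3, E:2, F:3, G:3, H:3, I:2, J:2, K:2.
The maximum eccentricity is 3, realized for instance by the pair D–F via D – I – E – F. So the diameter is 3.

3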